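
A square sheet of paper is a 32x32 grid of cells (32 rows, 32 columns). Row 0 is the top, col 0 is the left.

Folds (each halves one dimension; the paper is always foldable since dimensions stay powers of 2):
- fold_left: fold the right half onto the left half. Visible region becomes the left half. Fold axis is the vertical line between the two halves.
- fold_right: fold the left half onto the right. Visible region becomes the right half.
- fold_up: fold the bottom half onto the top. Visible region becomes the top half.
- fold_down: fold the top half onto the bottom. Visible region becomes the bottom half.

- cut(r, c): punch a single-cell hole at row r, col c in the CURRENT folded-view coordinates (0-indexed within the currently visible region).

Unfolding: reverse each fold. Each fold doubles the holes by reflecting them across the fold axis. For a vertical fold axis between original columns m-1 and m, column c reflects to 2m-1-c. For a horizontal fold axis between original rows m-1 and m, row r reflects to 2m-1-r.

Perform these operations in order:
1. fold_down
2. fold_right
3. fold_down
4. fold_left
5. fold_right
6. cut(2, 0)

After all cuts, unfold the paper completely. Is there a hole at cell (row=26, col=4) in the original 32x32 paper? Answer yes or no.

Op 1 fold_down: fold axis h@16; visible region now rows[16,32) x cols[0,32) = 16x32
Op 2 fold_right: fold axis v@16; visible region now rows[16,32) x cols[16,32) = 16x16
Op 3 fold_down: fold axis h@24; visible region now rows[24,32) x cols[16,32) = 8x16
Op 4 fold_left: fold axis v@24; visible region now rows[24,32) x cols[16,24) = 8x8
Op 5 fold_right: fold axis v@20; visible region now rows[24,32) x cols[20,24) = 8x4
Op 6 cut(2, 0): punch at orig (26,20); cuts so far [(26, 20)]; region rows[24,32) x cols[20,24) = 8x4
Unfold 1 (reflect across v@20): 2 holes -> [(26, 19), (26, 20)]
Unfold 2 (reflect across v@24): 4 holes -> [(26, 19), (26, 20), (26, 27), (26, 28)]
Unfold 3 (reflect across h@24): 8 holes -> [(21, 19), (21, 20), (21, 27), (21, 28), (26, 19), (26, 20), (26, 27), (26, 28)]
Unfold 4 (reflect across v@16): 16 holes -> [(21, 3), (21, 4), (21, 11), (21, 12), (21, 19), (21, 20), (21, 27), (21, 28), (26, 3), (26, 4), (26, 11), (26, 12), (26, 19), (26, 20), (26, 27), (26, 28)]
Unfold 5 (reflect across h@16): 32 holes -> [(5, 3), (5, 4), (5, 11), (5, 12), (5, 19), (5, 20), (5, 27), (5, 28), (10, 3), (10, 4), (10, 11), (10, 12), (10, 19), (10, 20), (10, 27), (10, 28), (21, 3), (21, 4), (21, 11), (21, 12), (21, 19), (21, 20), (21, 27), (21, 28), (26, 3), (26, 4), (26, 11), (26, 12), (26, 19), (26, 20), (26, 27), (26, 28)]
Holes: [(5, 3), (5, 4), (5, 11), (5, 12), (5, 19), (5, 20), (5, 27), (5, 28), (10, 3), (10, 4), (10, 11), (10, 12), (10, 19), (10, 20), (10, 27), (10, 28), (21, 3), (21, 4), (21, 11), (21, 12), (21, 19), (21, 20), (21, 27), (21, 28), (26, 3), (26, 4), (26, 11), (26, 12), (26, 19), (26, 20), (26, 27), (26, 28)]

Answer: yes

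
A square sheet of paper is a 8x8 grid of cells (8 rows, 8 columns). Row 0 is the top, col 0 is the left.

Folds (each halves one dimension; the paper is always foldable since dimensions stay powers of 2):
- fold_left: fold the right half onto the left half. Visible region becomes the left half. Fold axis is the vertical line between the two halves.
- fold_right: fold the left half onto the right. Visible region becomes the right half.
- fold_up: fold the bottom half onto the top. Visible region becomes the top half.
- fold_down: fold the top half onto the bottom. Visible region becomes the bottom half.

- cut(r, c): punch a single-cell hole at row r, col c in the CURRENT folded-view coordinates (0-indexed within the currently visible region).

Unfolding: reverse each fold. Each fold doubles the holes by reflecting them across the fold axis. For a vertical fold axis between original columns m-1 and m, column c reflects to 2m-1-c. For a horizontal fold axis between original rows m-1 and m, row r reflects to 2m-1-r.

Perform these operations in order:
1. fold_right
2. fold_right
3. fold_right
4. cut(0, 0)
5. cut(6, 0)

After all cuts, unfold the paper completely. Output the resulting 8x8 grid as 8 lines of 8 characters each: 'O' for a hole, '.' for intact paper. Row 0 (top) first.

Op 1 fold_right: fold axis v@4; visible region now rows[0,8) x cols[4,8) = 8x4
Op 2 fold_right: fold axis v@6; visible region now rows[0,8) x cols[6,8) = 8x2
Op 3 fold_right: fold axis v@7; visible region now rows[0,8) x cols[7,8) = 8x1
Op 4 cut(0, 0): punch at orig (0,7); cuts so far [(0, 7)]; region rows[0,8) x cols[7,8) = 8x1
Op 5 cut(6, 0): punch at orig (6,7); cuts so far [(0, 7), (6, 7)]; region rows[0,8) x cols[7,8) = 8x1
Unfold 1 (reflect across v@7): 4 holes -> [(0, 6), (0, 7), (6, 6), (6, 7)]
Unfold 2 (reflect across v@6): 8 holes -> [(0, 4), (0, 5), (0, 6), (0, 7), (6, 4), (6, 5), (6, 6), (6, 7)]
Unfold 3 (reflect across v@4): 16 holes -> [(0, 0), (0, 1), (0, 2), (0, 3), (0, 4), (0, 5), (0, 6), (0, 7), (6, 0), (6, 1), (6, 2), (6, 3), (6, 4), (6, 5), (6, 6), (6, 7)]

Answer: OOOOOOOO
........
........
........
........
........
OOOOOOOO
........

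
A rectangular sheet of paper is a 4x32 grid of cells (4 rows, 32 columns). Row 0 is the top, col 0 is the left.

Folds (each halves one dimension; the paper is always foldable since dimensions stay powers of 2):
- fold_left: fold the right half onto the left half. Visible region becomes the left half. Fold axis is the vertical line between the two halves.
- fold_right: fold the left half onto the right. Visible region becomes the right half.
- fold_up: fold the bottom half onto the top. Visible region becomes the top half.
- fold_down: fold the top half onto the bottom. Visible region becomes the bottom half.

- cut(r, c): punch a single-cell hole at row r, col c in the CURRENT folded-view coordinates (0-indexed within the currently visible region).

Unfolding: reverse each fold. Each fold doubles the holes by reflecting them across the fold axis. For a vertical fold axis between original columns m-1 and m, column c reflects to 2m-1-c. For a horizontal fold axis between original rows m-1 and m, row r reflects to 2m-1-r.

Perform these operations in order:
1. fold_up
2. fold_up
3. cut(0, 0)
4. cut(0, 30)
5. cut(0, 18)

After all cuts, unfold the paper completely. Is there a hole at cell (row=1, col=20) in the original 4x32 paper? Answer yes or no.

Answer: no

Derivation:
Op 1 fold_up: fold axis h@2; visible region now rows[0,2) x cols[0,32) = 2x32
Op 2 fold_up: fold axis h@1; visible region now rows[0,1) x cols[0,32) = 1x32
Op 3 cut(0, 0): punch at orig (0,0); cuts so far [(0, 0)]; region rows[0,1) x cols[0,32) = 1x32
Op 4 cut(0, 30): punch at orig (0,30); cuts so far [(0, 0), (0, 30)]; region rows[0,1) x cols[0,32) = 1x32
Op 5 cut(0, 18): punch at orig (0,18); cuts so far [(0, 0), (0, 18), (0, 30)]; region rows[0,1) x cols[0,32) = 1x32
Unfold 1 (reflect across h@1): 6 holes -> [(0, 0), (0, 18), (0, 30), (1, 0), (1, 18), (1, 30)]
Unfold 2 (reflect across h@2): 12 holes -> [(0, 0), (0, 18), (0, 30), (1, 0), (1, 18), (1, 30), (2, 0), (2, 18), (2, 30), (3, 0), (3, 18), (3, 30)]
Holes: [(0, 0), (0, 18), (0, 30), (1, 0), (1, 18), (1, 30), (2, 0), (2, 18), (2, 30), (3, 0), (3, 18), (3, 30)]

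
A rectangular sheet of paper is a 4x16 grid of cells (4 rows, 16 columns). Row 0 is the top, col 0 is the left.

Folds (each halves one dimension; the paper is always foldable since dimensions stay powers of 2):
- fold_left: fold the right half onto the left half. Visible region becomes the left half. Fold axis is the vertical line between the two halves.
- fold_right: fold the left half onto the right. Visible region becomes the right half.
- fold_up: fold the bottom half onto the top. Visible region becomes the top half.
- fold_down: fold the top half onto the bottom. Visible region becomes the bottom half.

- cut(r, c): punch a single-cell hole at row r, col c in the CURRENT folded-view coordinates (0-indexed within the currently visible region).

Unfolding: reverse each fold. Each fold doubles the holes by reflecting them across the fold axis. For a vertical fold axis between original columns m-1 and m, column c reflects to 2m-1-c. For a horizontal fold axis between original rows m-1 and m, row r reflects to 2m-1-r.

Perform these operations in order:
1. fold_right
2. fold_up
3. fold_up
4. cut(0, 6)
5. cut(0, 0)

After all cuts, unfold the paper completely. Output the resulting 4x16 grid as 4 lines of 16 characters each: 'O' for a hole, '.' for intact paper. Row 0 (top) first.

Answer: .O.....OO.....O.
.O.....OO.....O.
.O.....OO.....O.
.O.....OO.....O.

Derivation:
Op 1 fold_right: fold axis v@8; visible region now rows[0,4) x cols[8,16) = 4x8
Op 2 fold_up: fold axis h@2; visible region now rows[0,2) x cols[8,16) = 2x8
Op 3 fold_up: fold axis h@1; visible region now rows[0,1) x cols[8,16) = 1x8
Op 4 cut(0, 6): punch at orig (0,14); cuts so far [(0, 14)]; region rows[0,1) x cols[8,16) = 1x8
Op 5 cut(0, 0): punch at orig (0,8); cuts so far [(0, 8), (0, 14)]; region rows[0,1) x cols[8,16) = 1x8
Unfold 1 (reflect across h@1): 4 holes -> [(0, 8), (0, 14), (1, 8), (1, 14)]
Unfold 2 (reflect across h@2): 8 holes -> [(0, 8), (0, 14), (1, 8), (1, 14), (2, 8), (2, 14), (3, 8), (3, 14)]
Unfold 3 (reflect across v@8): 16 holes -> [(0, 1), (0, 7), (0, 8), (0, 14), (1, 1), (1, 7), (1, 8), (1, 14), (2, 1), (2, 7), (2, 8), (2, 14), (3, 1), (3, 7), (3, 8), (3, 14)]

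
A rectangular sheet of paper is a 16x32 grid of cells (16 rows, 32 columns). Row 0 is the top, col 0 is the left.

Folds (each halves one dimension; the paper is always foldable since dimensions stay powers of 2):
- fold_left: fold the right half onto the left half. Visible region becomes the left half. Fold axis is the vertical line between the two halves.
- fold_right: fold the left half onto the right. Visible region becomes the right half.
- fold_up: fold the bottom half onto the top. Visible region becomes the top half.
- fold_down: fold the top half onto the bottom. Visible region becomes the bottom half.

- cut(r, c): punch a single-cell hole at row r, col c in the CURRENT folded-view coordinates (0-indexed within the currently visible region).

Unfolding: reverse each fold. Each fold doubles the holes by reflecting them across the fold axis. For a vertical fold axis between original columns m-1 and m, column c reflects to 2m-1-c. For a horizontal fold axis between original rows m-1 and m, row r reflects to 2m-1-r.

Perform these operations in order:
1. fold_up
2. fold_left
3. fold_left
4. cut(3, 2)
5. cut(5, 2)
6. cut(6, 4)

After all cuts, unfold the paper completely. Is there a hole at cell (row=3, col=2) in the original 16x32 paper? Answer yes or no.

Answer: yes

Derivation:
Op 1 fold_up: fold axis h@8; visible region now rows[0,8) x cols[0,32) = 8x32
Op 2 fold_left: fold axis v@16; visible region now rows[0,8) x cols[0,16) = 8x16
Op 3 fold_left: fold axis v@8; visible region now rows[0,8) x cols[0,8) = 8x8
Op 4 cut(3, 2): punch at orig (3,2); cuts so far [(3, 2)]; region rows[0,8) x cols[0,8) = 8x8
Op 5 cut(5, 2): punch at orig (5,2); cuts so far [(3, 2), (5, 2)]; region rows[0,8) x cols[0,8) = 8x8
Op 6 cut(6, 4): punch at orig (6,4); cuts so far [(3, 2), (5, 2), (6, 4)]; region rows[0,8) x cols[0,8) = 8x8
Unfold 1 (reflect across v@8): 6 holes -> [(3, 2), (3, 13), (5, 2), (5, 13), (6, 4), (6, 11)]
Unfold 2 (reflect across v@16): 12 holes -> [(3, 2), (3, 13), (3, 18), (3, 29), (5, 2), (5, 13), (5, 18), (5, 29), (6, 4), (6, 11), (6, 20), (6, 27)]
Unfold 3 (reflect across h@8): 24 holes -> [(3, 2), (3, 13), (3, 18), (3, 29), (5, 2), (5, 13), (5, 18), (5, 29), (6, 4), (6, 11), (6, 20), (6, 27), (9, 4), (9, 11), (9, 20), (9, 27), (10, 2), (10, 13), (10, 18), (10, 29), (12, 2), (12, 13), (12, 18), (12, 29)]
Holes: [(3, 2), (3, 13), (3, 18), (3, 29), (5, 2), (5, 13), (5, 18), (5, 29), (6, 4), (6, 11), (6, 20), (6, 27), (9, 4), (9, 11), (9, 20), (9, 27), (10, 2), (10, 13), (10, 18), (10, 29), (12, 2), (12, 13), (12, 18), (12, 29)]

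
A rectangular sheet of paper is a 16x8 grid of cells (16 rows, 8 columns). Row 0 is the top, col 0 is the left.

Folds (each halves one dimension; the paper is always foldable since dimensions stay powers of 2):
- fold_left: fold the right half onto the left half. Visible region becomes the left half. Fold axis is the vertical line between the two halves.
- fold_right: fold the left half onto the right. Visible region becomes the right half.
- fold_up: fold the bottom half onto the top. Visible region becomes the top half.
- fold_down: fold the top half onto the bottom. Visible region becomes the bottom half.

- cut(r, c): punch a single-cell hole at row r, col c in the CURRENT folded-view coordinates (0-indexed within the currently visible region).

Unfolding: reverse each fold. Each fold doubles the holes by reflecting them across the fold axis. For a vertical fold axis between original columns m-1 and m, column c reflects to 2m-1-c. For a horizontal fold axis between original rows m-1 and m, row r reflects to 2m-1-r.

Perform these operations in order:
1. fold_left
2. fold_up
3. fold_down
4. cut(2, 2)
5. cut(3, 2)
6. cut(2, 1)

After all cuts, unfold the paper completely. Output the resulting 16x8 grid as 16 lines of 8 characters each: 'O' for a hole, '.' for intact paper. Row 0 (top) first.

Op 1 fold_left: fold axis v@4; visible region now rows[0,16) x cols[0,4) = 16x4
Op 2 fold_up: fold axis h@8; visible region now rows[0,8) x cols[0,4) = 8x4
Op 3 fold_down: fold axis h@4; visible region now rows[4,8) x cols[0,4) = 4x4
Op 4 cut(2, 2): punch at orig (6,2); cuts so far [(6, 2)]; region rows[4,8) x cols[0,4) = 4x4
Op 5 cut(3, 2): punch at orig (7,2); cuts so far [(6, 2), (7, 2)]; region rows[4,8) x cols[0,4) = 4x4
Op 6 cut(2, 1): punch at orig (6,1); cuts so far [(6, 1), (6, 2), (7, 2)]; region rows[4,8) x cols[0,4) = 4x4
Unfold 1 (reflect across h@4): 6 holes -> [(0, 2), (1, 1), (1, 2), (6, 1), (6, 2), (7, 2)]
Unfold 2 (reflect across h@8): 12 holes -> [(0, 2), (1, 1), (1, 2), (6, 1), (6, 2), (7, 2), (8, 2), (9, 1), (9, 2), (14, 1), (14, 2), (15, 2)]
Unfold 3 (reflect across v@4): 24 holes -> [(0, 2), (0, 5), (1, 1), (1, 2), (1, 5), (1, 6), (6, 1), (6, 2), (6, 5), (6, 6), (7, 2), (7, 5), (8, 2), (8, 5), (9, 1), (9, 2), (9, 5), (9, 6), (14, 1), (14, 2), (14, 5), (14, 6), (15, 2), (15, 5)]

Answer: ..O..O..
.OO..OO.
........
........
........
........
.OO..OO.
..O..O..
..O..O..
.OO..OO.
........
........
........
........
.OO..OO.
..O..O..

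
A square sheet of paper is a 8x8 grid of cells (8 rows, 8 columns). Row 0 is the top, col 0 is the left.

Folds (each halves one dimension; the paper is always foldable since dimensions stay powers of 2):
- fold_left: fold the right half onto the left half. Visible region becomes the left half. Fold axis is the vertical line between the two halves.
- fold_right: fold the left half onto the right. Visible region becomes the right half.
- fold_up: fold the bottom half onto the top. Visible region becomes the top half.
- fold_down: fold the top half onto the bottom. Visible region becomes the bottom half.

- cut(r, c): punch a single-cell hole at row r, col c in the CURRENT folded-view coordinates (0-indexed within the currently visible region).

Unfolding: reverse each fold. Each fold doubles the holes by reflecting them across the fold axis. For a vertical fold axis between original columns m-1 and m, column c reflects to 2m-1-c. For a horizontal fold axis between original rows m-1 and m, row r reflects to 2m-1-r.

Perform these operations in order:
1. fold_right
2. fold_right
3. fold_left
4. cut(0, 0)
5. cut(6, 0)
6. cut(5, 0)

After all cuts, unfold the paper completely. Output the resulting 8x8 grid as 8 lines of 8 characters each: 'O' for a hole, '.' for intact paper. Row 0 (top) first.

Op 1 fold_right: fold axis v@4; visible region now rows[0,8) x cols[4,8) = 8x4
Op 2 fold_right: fold axis v@6; visible region now rows[0,8) x cols[6,8) = 8x2
Op 3 fold_left: fold axis v@7; visible region now rows[0,8) x cols[6,7) = 8x1
Op 4 cut(0, 0): punch at orig (0,6); cuts so far [(0, 6)]; region rows[0,8) x cols[6,7) = 8x1
Op 5 cut(6, 0): punch at orig (6,6); cuts so far [(0, 6), (6, 6)]; region rows[0,8) x cols[6,7) = 8x1
Op 6 cut(5, 0): punch at orig (5,6); cuts so far [(0, 6), (5, 6), (6, 6)]; region rows[0,8) x cols[6,7) = 8x1
Unfold 1 (reflect across v@7): 6 holes -> [(0, 6), (0, 7), (5, 6), (5, 7), (6, 6), (6, 7)]
Unfold 2 (reflect across v@6): 12 holes -> [(0, 4), (0, 5), (0, 6), (0, 7), (5, 4), (5, 5), (5, 6), (5, 7), (6, 4), (6, 5), (6, 6), (6, 7)]
Unfold 3 (reflect across v@4): 24 holes -> [(0, 0), (0, 1), (0, 2), (0, 3), (0, 4), (0, 5), (0, 6), (0, 7), (5, 0), (5, 1), (5, 2), (5, 3), (5, 4), (5, 5), (5, 6), (5, 7), (6, 0), (6, 1), (6, 2), (6, 3), (6, 4), (6, 5), (6, 6), (6, 7)]

Answer: OOOOOOOO
........
........
........
........
OOOOOOOO
OOOOOOOO
........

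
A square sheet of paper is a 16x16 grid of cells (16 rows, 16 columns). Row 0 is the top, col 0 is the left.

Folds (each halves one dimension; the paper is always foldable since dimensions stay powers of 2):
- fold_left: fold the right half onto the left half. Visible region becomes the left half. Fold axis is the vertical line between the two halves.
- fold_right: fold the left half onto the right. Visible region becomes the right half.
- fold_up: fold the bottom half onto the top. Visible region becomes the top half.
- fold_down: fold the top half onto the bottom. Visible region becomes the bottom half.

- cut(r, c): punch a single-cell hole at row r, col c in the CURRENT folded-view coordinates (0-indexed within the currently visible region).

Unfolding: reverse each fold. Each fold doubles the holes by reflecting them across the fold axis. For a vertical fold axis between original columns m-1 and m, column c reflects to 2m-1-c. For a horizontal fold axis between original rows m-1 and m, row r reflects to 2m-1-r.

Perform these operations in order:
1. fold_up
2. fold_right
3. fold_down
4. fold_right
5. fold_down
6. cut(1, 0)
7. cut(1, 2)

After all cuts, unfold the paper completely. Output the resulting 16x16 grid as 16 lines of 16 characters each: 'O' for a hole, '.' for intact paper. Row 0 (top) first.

Op 1 fold_up: fold axis h@8; visible region now rows[0,8) x cols[0,16) = 8x16
Op 2 fold_right: fold axis v@8; visible region now rows[0,8) x cols[8,16) = 8x8
Op 3 fold_down: fold axis h@4; visible region now rows[4,8) x cols[8,16) = 4x8
Op 4 fold_right: fold axis v@12; visible region now rows[4,8) x cols[12,16) = 4x4
Op 5 fold_down: fold axis h@6; visible region now rows[6,8) x cols[12,16) = 2x4
Op 6 cut(1, 0): punch at orig (7,12); cuts so far [(7, 12)]; region rows[6,8) x cols[12,16) = 2x4
Op 7 cut(1, 2): punch at orig (7,14); cuts so far [(7, 12), (7, 14)]; region rows[6,8) x cols[12,16) = 2x4
Unfold 1 (reflect across h@6): 4 holes -> [(4, 12), (4, 14), (7, 12), (7, 14)]
Unfold 2 (reflect across v@12): 8 holes -> [(4, 9), (4, 11), (4, 12), (4, 14), (7, 9), (7, 11), (7, 12), (7, 14)]
Unfold 3 (reflect across h@4): 16 holes -> [(0, 9), (0, 11), (0, 12), (0, 14), (3, 9), (3, 11), (3, 12), (3, 14), (4, 9), (4, 11), (4, 12), (4, 14), (7, 9), (7, 11), (7, 12), (7, 14)]
Unfold 4 (reflect across v@8): 32 holes -> [(0, 1), (0, 3), (0, 4), (0, 6), (0, 9), (0, 11), (0, 12), (0, 14), (3, 1), (3, 3), (3, 4), (3, 6), (3, 9), (3, 11), (3, 12), (3, 14), (4, 1), (4, 3), (4, 4), (4, 6), (4, 9), (4, 11), (4, 12), (4, 14), (7, 1), (7, 3), (7, 4), (7, 6), (7, 9), (7, 11), (7, 12), (7, 14)]
Unfold 5 (reflect across h@8): 64 holes -> [(0, 1), (0, 3), (0, 4), (0, 6), (0, 9), (0, 11), (0, 12), (0, 14), (3, 1), (3, 3), (3, 4), (3, 6), (3, 9), (3, 11), (3, 12), (3, 14), (4, 1), (4, 3), (4, 4), (4, 6), (4, 9), (4, 11), (4, 12), (4, 14), (7, 1), (7, 3), (7, 4), (7, 6), (7, 9), (7, 11), (7, 12), (7, 14), (8, 1), (8, 3), (8, 4), (8, 6), (8, 9), (8, 11), (8, 12), (8, 14), (11, 1), (11, 3), (11, 4), (11, 6), (11, 9), (11, 11), (11, 12), (11, 14), (12, 1), (12, 3), (12, 4), (12, 6), (12, 9), (12, 11), (12, 12), (12, 14), (15, 1), (15, 3), (15, 4), (15, 6), (15, 9), (15, 11), (15, 12), (15, 14)]

Answer: .O.OO.O..O.OO.O.
................
................
.O.OO.O..O.OO.O.
.O.OO.O..O.OO.O.
................
................
.O.OO.O..O.OO.O.
.O.OO.O..O.OO.O.
................
................
.O.OO.O..O.OO.O.
.O.OO.O..O.OO.O.
................
................
.O.OO.O..O.OO.O.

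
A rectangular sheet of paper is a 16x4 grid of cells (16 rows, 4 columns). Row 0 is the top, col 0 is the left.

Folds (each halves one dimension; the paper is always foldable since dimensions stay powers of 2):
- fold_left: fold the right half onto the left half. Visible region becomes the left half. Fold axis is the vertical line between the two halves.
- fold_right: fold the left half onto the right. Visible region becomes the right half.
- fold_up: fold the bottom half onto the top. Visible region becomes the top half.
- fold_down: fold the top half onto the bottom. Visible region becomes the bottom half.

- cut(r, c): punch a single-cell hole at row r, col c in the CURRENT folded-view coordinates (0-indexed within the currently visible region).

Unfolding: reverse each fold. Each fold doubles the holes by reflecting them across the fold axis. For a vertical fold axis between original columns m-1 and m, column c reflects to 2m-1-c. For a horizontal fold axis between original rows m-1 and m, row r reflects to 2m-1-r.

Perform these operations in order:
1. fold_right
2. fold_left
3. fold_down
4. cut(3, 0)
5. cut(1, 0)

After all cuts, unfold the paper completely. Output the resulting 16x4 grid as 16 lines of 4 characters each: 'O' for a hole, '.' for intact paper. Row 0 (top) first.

Op 1 fold_right: fold axis v@2; visible region now rows[0,16) x cols[2,4) = 16x2
Op 2 fold_left: fold axis v@3; visible region now rows[0,16) x cols[2,3) = 16x1
Op 3 fold_down: fold axis h@8; visible region now rows[8,16) x cols[2,3) = 8x1
Op 4 cut(3, 0): punch at orig (11,2); cuts so far [(11, 2)]; region rows[8,16) x cols[2,3) = 8x1
Op 5 cut(1, 0): punch at orig (9,2); cuts so far [(9, 2), (11, 2)]; region rows[8,16) x cols[2,3) = 8x1
Unfold 1 (reflect across h@8): 4 holes -> [(4, 2), (6, 2), (9, 2), (11, 2)]
Unfold 2 (reflect across v@3): 8 holes -> [(4, 2), (4, 3), (6, 2), (6, 3), (9, 2), (9, 3), (11, 2), (11, 3)]
Unfold 3 (reflect across v@2): 16 holes -> [(4, 0), (4, 1), (4, 2), (4, 3), (6, 0), (6, 1), (6, 2), (6, 3), (9, 0), (9, 1), (9, 2), (9, 3), (11, 0), (11, 1), (11, 2), (11, 3)]

Answer: ....
....
....
....
OOOO
....
OOOO
....
....
OOOO
....
OOOO
....
....
....
....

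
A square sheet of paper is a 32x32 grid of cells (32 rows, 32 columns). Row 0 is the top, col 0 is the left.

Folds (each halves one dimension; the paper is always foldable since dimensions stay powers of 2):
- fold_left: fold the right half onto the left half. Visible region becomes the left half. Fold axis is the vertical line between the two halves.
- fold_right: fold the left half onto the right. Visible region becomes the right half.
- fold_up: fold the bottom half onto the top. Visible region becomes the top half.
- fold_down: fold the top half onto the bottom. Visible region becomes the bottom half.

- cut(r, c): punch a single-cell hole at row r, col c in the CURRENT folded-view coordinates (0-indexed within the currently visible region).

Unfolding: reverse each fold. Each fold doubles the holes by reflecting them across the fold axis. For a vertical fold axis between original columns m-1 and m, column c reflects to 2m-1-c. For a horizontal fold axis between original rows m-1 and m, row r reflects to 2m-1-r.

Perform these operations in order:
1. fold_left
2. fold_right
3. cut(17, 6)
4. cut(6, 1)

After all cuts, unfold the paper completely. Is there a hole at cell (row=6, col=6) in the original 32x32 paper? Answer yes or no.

Answer: yes

Derivation:
Op 1 fold_left: fold axis v@16; visible region now rows[0,32) x cols[0,16) = 32x16
Op 2 fold_right: fold axis v@8; visible region now rows[0,32) x cols[8,16) = 32x8
Op 3 cut(17, 6): punch at orig (17,14); cuts so far [(17, 14)]; region rows[0,32) x cols[8,16) = 32x8
Op 4 cut(6, 1): punch at orig (6,9); cuts so far [(6, 9), (17, 14)]; region rows[0,32) x cols[8,16) = 32x8
Unfold 1 (reflect across v@8): 4 holes -> [(6, 6), (6, 9), (17, 1), (17, 14)]
Unfold 2 (reflect across v@16): 8 holes -> [(6, 6), (6, 9), (6, 22), (6, 25), (17, 1), (17, 14), (17, 17), (17, 30)]
Holes: [(6, 6), (6, 9), (6, 22), (6, 25), (17, 1), (17, 14), (17, 17), (17, 30)]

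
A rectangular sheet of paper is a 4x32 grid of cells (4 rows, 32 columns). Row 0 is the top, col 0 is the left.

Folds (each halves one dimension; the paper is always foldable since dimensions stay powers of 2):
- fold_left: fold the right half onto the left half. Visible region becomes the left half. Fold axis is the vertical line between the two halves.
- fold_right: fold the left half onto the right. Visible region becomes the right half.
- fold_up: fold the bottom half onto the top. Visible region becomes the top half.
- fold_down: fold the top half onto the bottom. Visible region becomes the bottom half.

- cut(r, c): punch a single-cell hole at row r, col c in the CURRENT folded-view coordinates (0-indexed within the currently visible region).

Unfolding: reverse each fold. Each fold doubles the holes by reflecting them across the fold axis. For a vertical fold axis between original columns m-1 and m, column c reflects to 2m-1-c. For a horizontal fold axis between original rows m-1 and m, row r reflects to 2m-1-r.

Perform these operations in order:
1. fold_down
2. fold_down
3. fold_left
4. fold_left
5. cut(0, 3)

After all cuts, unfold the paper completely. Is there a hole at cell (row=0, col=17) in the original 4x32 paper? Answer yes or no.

Answer: no

Derivation:
Op 1 fold_down: fold axis h@2; visible region now rows[2,4) x cols[0,32) = 2x32
Op 2 fold_down: fold axis h@3; visible region now rows[3,4) x cols[0,32) = 1x32
Op 3 fold_left: fold axis v@16; visible region now rows[3,4) x cols[0,16) = 1x16
Op 4 fold_left: fold axis v@8; visible region now rows[3,4) x cols[0,8) = 1x8
Op 5 cut(0, 3): punch at orig (3,3); cuts so far [(3, 3)]; region rows[3,4) x cols[0,8) = 1x8
Unfold 1 (reflect across v@8): 2 holes -> [(3, 3), (3, 12)]
Unfold 2 (reflect across v@16): 4 holes -> [(3, 3), (3, 12), (3, 19), (3, 28)]
Unfold 3 (reflect across h@3): 8 holes -> [(2, 3), (2, 12), (2, 19), (2, 28), (3, 3), (3, 12), (3, 19), (3, 28)]
Unfold 4 (reflect across h@2): 16 holes -> [(0, 3), (0, 12), (0, 19), (0, 28), (1, 3), (1, 12), (1, 19), (1, 28), (2, 3), (2, 12), (2, 19), (2, 28), (3, 3), (3, 12), (3, 19), (3, 28)]
Holes: [(0, 3), (0, 12), (0, 19), (0, 28), (1, 3), (1, 12), (1, 19), (1, 28), (2, 3), (2, 12), (2, 19), (2, 28), (3, 3), (3, 12), (3, 19), (3, 28)]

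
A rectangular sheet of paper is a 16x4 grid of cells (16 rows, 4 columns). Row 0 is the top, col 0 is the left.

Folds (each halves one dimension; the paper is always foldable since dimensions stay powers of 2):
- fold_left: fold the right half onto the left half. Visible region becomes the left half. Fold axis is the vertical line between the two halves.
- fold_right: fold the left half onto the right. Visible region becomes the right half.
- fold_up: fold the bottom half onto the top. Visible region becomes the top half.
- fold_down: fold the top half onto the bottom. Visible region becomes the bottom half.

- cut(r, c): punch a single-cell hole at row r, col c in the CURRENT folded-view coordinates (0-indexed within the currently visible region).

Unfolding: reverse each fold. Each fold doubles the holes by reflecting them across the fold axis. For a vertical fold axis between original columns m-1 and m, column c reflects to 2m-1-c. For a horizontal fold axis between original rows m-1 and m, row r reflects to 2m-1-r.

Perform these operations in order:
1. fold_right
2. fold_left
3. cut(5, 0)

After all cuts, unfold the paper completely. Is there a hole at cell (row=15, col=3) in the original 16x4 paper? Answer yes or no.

Answer: no

Derivation:
Op 1 fold_right: fold axis v@2; visible region now rows[0,16) x cols[2,4) = 16x2
Op 2 fold_left: fold axis v@3; visible region now rows[0,16) x cols[2,3) = 16x1
Op 3 cut(5, 0): punch at orig (5,2); cuts so far [(5, 2)]; region rows[0,16) x cols[2,3) = 16x1
Unfold 1 (reflect across v@3): 2 holes -> [(5, 2), (5, 3)]
Unfold 2 (reflect across v@2): 4 holes -> [(5, 0), (5, 1), (5, 2), (5, 3)]
Holes: [(5, 0), (5, 1), (5, 2), (5, 3)]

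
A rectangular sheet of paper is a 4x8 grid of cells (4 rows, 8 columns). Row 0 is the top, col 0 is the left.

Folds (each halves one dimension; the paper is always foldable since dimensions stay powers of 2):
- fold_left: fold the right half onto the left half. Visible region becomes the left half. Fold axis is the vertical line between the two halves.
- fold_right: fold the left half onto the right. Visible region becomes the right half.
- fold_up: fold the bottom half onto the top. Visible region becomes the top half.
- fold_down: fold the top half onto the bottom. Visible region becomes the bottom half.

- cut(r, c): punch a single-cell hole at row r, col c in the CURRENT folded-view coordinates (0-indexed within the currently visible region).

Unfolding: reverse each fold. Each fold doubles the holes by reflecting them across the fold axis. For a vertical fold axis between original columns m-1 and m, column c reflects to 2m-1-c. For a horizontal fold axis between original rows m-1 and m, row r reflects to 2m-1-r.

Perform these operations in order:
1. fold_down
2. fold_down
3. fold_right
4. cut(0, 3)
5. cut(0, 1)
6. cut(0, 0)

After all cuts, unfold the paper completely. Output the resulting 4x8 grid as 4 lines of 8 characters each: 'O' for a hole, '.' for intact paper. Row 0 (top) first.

Op 1 fold_down: fold axis h@2; visible region now rows[2,4) x cols[0,8) = 2x8
Op 2 fold_down: fold axis h@3; visible region now rows[3,4) x cols[0,8) = 1x8
Op 3 fold_right: fold axis v@4; visible region now rows[3,4) x cols[4,8) = 1x4
Op 4 cut(0, 3): punch at orig (3,7); cuts so far [(3, 7)]; region rows[3,4) x cols[4,8) = 1x4
Op 5 cut(0, 1): punch at orig (3,5); cuts so far [(3, 5), (3, 7)]; region rows[3,4) x cols[4,8) = 1x4
Op 6 cut(0, 0): punch at orig (3,4); cuts so far [(3, 4), (3, 5), (3, 7)]; region rows[3,4) x cols[4,8) = 1x4
Unfold 1 (reflect across v@4): 6 holes -> [(3, 0), (3, 2), (3, 3), (3, 4), (3, 5), (3, 7)]
Unfold 2 (reflect across h@3): 12 holes -> [(2, 0), (2, 2), (2, 3), (2, 4), (2, 5), (2, 7), (3, 0), (3, 2), (3, 3), (3, 4), (3, 5), (3, 7)]
Unfold 3 (reflect across h@2): 24 holes -> [(0, 0), (0, 2), (0, 3), (0, 4), (0, 5), (0, 7), (1, 0), (1, 2), (1, 3), (1, 4), (1, 5), (1, 7), (2, 0), (2, 2), (2, 3), (2, 4), (2, 5), (2, 7), (3, 0), (3, 2), (3, 3), (3, 4), (3, 5), (3, 7)]

Answer: O.OOOO.O
O.OOOO.O
O.OOOO.O
O.OOOO.O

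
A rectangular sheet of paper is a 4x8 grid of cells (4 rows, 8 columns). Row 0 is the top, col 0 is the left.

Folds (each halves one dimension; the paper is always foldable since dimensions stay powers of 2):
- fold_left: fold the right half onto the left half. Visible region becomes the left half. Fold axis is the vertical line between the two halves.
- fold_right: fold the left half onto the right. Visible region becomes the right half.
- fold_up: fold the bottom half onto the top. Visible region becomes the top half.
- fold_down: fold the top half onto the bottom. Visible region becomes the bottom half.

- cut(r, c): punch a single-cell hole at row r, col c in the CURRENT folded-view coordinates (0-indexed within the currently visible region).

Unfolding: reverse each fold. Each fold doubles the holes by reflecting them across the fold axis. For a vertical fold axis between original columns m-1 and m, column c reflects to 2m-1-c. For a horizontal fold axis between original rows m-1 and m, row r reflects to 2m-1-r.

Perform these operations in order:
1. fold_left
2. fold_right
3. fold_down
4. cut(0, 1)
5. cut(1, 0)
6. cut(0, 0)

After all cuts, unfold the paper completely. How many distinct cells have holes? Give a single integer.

Op 1 fold_left: fold axis v@4; visible region now rows[0,4) x cols[0,4) = 4x4
Op 2 fold_right: fold axis v@2; visible region now rows[0,4) x cols[2,4) = 4x2
Op 3 fold_down: fold axis h@2; visible region now rows[2,4) x cols[2,4) = 2x2
Op 4 cut(0, 1): punch at orig (2,3); cuts so far [(2, 3)]; region rows[2,4) x cols[2,4) = 2x2
Op 5 cut(1, 0): punch at orig (3,2); cuts so far [(2, 3), (3, 2)]; region rows[2,4) x cols[2,4) = 2x2
Op 6 cut(0, 0): punch at orig (2,2); cuts so far [(2, 2), (2, 3), (3, 2)]; region rows[2,4) x cols[2,4) = 2x2
Unfold 1 (reflect across h@2): 6 holes -> [(0, 2), (1, 2), (1, 3), (2, 2), (2, 3), (3, 2)]
Unfold 2 (reflect across v@2): 12 holes -> [(0, 1), (0, 2), (1, 0), (1, 1), (1, 2), (1, 3), (2, 0), (2, 1), (2, 2), (2, 3), (3, 1), (3, 2)]
Unfold 3 (reflect across v@4): 24 holes -> [(0, 1), (0, 2), (0, 5), (0, 6), (1, 0), (1, 1), (1, 2), (1, 3), (1, 4), (1, 5), (1, 6), (1, 7), (2, 0), (2, 1), (2, 2), (2, 3), (2, 4), (2, 5), (2, 6), (2, 7), (3, 1), (3, 2), (3, 5), (3, 6)]

Answer: 24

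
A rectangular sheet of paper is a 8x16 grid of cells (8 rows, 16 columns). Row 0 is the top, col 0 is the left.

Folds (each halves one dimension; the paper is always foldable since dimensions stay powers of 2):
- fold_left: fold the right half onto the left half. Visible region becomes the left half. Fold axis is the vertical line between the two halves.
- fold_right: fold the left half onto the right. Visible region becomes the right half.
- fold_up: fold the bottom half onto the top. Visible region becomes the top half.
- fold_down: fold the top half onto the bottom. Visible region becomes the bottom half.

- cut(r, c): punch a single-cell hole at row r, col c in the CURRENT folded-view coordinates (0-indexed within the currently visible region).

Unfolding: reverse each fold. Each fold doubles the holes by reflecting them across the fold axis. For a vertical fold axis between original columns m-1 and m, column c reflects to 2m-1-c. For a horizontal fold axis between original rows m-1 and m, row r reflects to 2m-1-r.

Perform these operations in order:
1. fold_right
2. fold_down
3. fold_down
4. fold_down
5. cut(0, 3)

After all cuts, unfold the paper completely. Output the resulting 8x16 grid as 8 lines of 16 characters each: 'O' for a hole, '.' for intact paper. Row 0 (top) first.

Answer: ....O......O....
....O......O....
....O......O....
....O......O....
....O......O....
....O......O....
....O......O....
....O......O....

Derivation:
Op 1 fold_right: fold axis v@8; visible region now rows[0,8) x cols[8,16) = 8x8
Op 2 fold_down: fold axis h@4; visible region now rows[4,8) x cols[8,16) = 4x8
Op 3 fold_down: fold axis h@6; visible region now rows[6,8) x cols[8,16) = 2x8
Op 4 fold_down: fold axis h@7; visible region now rows[7,8) x cols[8,16) = 1x8
Op 5 cut(0, 3): punch at orig (7,11); cuts so far [(7, 11)]; region rows[7,8) x cols[8,16) = 1x8
Unfold 1 (reflect across h@7): 2 holes -> [(6, 11), (7, 11)]
Unfold 2 (reflect across h@6): 4 holes -> [(4, 11), (5, 11), (6, 11), (7, 11)]
Unfold 3 (reflect across h@4): 8 holes -> [(0, 11), (1, 11), (2, 11), (3, 11), (4, 11), (5, 11), (6, 11), (7, 11)]
Unfold 4 (reflect across v@8): 16 holes -> [(0, 4), (0, 11), (1, 4), (1, 11), (2, 4), (2, 11), (3, 4), (3, 11), (4, 4), (4, 11), (5, 4), (5, 11), (6, 4), (6, 11), (7, 4), (7, 11)]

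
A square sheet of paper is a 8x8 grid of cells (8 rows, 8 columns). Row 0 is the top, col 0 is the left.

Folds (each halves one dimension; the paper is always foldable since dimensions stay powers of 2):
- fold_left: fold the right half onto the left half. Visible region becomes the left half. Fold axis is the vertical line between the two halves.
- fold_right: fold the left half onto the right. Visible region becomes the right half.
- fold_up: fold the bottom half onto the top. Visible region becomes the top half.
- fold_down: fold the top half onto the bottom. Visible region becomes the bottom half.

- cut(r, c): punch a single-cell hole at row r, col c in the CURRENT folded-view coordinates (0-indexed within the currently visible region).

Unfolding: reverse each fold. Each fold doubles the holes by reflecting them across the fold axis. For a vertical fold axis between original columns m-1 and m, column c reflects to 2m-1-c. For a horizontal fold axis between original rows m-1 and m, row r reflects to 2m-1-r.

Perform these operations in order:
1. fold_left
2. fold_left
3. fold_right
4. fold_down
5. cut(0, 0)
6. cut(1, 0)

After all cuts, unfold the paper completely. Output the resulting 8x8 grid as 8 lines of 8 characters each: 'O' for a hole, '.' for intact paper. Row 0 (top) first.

Op 1 fold_left: fold axis v@4; visible region now rows[0,8) x cols[0,4) = 8x4
Op 2 fold_left: fold axis v@2; visible region now rows[0,8) x cols[0,2) = 8x2
Op 3 fold_right: fold axis v@1; visible region now rows[0,8) x cols[1,2) = 8x1
Op 4 fold_down: fold axis h@4; visible region now rows[4,8) x cols[1,2) = 4x1
Op 5 cut(0, 0): punch at orig (4,1); cuts so far [(4, 1)]; region rows[4,8) x cols[1,2) = 4x1
Op 6 cut(1, 0): punch at orig (5,1); cuts so far [(4, 1), (5, 1)]; region rows[4,8) x cols[1,2) = 4x1
Unfold 1 (reflect across h@4): 4 holes -> [(2, 1), (3, 1), (4, 1), (5, 1)]
Unfold 2 (reflect across v@1): 8 holes -> [(2, 0), (2, 1), (3, 0), (3, 1), (4, 0), (4, 1), (5, 0), (5, 1)]
Unfold 3 (reflect across v@2): 16 holes -> [(2, 0), (2, 1), (2, 2), (2, 3), (3, 0), (3, 1), (3, 2), (3, 3), (4, 0), (4, 1), (4, 2), (4, 3), (5, 0), (5, 1), (5, 2), (5, 3)]
Unfold 4 (reflect across v@4): 32 holes -> [(2, 0), (2, 1), (2, 2), (2, 3), (2, 4), (2, 5), (2, 6), (2, 7), (3, 0), (3, 1), (3, 2), (3, 3), (3, 4), (3, 5), (3, 6), (3, 7), (4, 0), (4, 1), (4, 2), (4, 3), (4, 4), (4, 5), (4, 6), (4, 7), (5, 0), (5, 1), (5, 2), (5, 3), (5, 4), (5, 5), (5, 6), (5, 7)]

Answer: ........
........
OOOOOOOO
OOOOOOOO
OOOOOOOO
OOOOOOOO
........
........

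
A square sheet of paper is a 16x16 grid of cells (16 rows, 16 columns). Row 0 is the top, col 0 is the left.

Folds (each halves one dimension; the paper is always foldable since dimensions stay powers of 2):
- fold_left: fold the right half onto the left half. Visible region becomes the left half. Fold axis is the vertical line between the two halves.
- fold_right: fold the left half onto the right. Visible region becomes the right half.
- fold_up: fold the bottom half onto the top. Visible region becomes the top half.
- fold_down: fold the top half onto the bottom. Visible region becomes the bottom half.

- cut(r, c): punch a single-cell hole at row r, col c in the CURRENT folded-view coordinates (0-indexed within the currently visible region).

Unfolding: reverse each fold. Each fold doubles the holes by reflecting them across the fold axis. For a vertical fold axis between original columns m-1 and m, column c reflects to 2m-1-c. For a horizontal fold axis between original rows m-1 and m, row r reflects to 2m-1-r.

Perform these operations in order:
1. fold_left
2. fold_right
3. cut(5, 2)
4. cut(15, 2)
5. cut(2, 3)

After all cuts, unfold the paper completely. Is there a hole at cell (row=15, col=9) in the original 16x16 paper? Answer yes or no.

Op 1 fold_left: fold axis v@8; visible region now rows[0,16) x cols[0,8) = 16x8
Op 2 fold_right: fold axis v@4; visible region now rows[0,16) x cols[4,8) = 16x4
Op 3 cut(5, 2): punch at orig (5,6); cuts so far [(5, 6)]; region rows[0,16) x cols[4,8) = 16x4
Op 4 cut(15, 2): punch at orig (15,6); cuts so far [(5, 6), (15, 6)]; region rows[0,16) x cols[4,8) = 16x4
Op 5 cut(2, 3): punch at orig (2,7); cuts so far [(2, 7), (5, 6), (15, 6)]; region rows[0,16) x cols[4,8) = 16x4
Unfold 1 (reflect across v@4): 6 holes -> [(2, 0), (2, 7), (5, 1), (5, 6), (15, 1), (15, 6)]
Unfold 2 (reflect across v@8): 12 holes -> [(2, 0), (2, 7), (2, 8), (2, 15), (5, 1), (5, 6), (5, 9), (5, 14), (15, 1), (15, 6), (15, 9), (15, 14)]
Holes: [(2, 0), (2, 7), (2, 8), (2, 15), (5, 1), (5, 6), (5, 9), (5, 14), (15, 1), (15, 6), (15, 9), (15, 14)]

Answer: yes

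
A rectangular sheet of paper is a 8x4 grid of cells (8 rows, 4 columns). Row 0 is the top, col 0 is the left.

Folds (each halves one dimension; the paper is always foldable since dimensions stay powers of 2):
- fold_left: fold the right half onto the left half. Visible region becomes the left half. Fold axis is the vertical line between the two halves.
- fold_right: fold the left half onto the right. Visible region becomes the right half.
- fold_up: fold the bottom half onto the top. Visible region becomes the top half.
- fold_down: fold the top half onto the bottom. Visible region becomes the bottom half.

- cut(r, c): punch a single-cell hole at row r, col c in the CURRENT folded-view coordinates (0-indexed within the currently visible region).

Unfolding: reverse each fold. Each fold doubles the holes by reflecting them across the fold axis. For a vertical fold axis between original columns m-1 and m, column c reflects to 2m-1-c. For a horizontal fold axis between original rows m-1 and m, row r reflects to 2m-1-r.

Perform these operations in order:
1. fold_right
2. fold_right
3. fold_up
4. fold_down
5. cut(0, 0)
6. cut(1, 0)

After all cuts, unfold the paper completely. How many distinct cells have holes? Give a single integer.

Op 1 fold_right: fold axis v@2; visible region now rows[0,8) x cols[2,4) = 8x2
Op 2 fold_right: fold axis v@3; visible region now rows[0,8) x cols[3,4) = 8x1
Op 3 fold_up: fold axis h@4; visible region now rows[0,4) x cols[3,4) = 4x1
Op 4 fold_down: fold axis h@2; visible region now rows[2,4) x cols[3,4) = 2x1
Op 5 cut(0, 0): punch at orig (2,3); cuts so far [(2, 3)]; region rows[2,4) x cols[3,4) = 2x1
Op 6 cut(1, 0): punch at orig (3,3); cuts so far [(2, 3), (3, 3)]; region rows[2,4) x cols[3,4) = 2x1
Unfold 1 (reflect across h@2): 4 holes -> [(0, 3), (1, 3), (2, 3), (3, 3)]
Unfold 2 (reflect across h@4): 8 holes -> [(0, 3), (1, 3), (2, 3), (3, 3), (4, 3), (5, 3), (6, 3), (7, 3)]
Unfold 3 (reflect across v@3): 16 holes -> [(0, 2), (0, 3), (1, 2), (1, 3), (2, 2), (2, 3), (3, 2), (3, 3), (4, 2), (4, 3), (5, 2), (5, 3), (6, 2), (6, 3), (7, 2), (7, 3)]
Unfold 4 (reflect across v@2): 32 holes -> [(0, 0), (0, 1), (0, 2), (0, 3), (1, 0), (1, 1), (1, 2), (1, 3), (2, 0), (2, 1), (2, 2), (2, 3), (3, 0), (3, 1), (3, 2), (3, 3), (4, 0), (4, 1), (4, 2), (4, 3), (5, 0), (5, 1), (5, 2), (5, 3), (6, 0), (6, 1), (6, 2), (6, 3), (7, 0), (7, 1), (7, 2), (7, 3)]

Answer: 32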